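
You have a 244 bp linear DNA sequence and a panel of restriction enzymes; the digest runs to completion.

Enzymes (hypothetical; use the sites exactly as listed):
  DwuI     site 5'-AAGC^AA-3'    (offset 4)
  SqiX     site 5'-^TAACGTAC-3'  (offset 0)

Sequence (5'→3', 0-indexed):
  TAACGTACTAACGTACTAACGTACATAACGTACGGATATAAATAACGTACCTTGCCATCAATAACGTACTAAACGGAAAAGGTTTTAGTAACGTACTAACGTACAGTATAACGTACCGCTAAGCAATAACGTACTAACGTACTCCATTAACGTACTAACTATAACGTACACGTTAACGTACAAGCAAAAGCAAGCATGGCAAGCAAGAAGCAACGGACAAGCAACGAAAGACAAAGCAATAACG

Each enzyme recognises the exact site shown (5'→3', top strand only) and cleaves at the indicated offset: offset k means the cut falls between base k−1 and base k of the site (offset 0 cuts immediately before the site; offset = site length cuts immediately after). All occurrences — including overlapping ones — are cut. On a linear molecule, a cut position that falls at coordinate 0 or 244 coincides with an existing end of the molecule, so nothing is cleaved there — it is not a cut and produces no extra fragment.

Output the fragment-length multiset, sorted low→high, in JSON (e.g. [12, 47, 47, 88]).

Scan for sites:
  DwuI AAGCAA/4: at [120, 181, 187, 200, 207, 218, 233] ⇒ [124, 185, 191, 204, 211, 222, 237]
  SqiX TAACGTAC/0: at [0, 8, 16, 25, 42, 61, 88, 96, 108, 126, 134, 147, 161, 173] ⇒ [8, 16, 25, 42, 61, 88, 96, 108, 126, 134, 147, 161, 173] (position 0 is a terminus of the linear molecule — no cut)

All cut coordinates (distinct, sorted): [8, 16, 25, 42, 61, 88, 96, 108, 124, 126, 134, 147, 161, 173, 185, 191, 204, 211, 222, 237]

Fragment lengths:
  [0,8): 8 bp
  [8,16): 8 bp
  [16,25): 9 bp
  [25,42): 17 bp
  [42,61): 19 bp
  [61,88): 27 bp
  [88,96): 8 bp
  [96,108): 12 bp
  [108,124): 16 bp
  [124,126): 2 bp
  [126,134): 8 bp
  [134,147): 13 bp
  [147,161): 14 bp
  [161,173): 12 bp
  [173,185): 12 bp
  [185,191): 6 bp
  [191,204): 13 bp
  [204,211): 7 bp
  [211,222): 11 bp
  [222,237): 15 bp
  [237,244): 7 bp

[2,6,7,7,8,8,8,8,9,11,12,12,12,13,13,14,15,16,17,19,27]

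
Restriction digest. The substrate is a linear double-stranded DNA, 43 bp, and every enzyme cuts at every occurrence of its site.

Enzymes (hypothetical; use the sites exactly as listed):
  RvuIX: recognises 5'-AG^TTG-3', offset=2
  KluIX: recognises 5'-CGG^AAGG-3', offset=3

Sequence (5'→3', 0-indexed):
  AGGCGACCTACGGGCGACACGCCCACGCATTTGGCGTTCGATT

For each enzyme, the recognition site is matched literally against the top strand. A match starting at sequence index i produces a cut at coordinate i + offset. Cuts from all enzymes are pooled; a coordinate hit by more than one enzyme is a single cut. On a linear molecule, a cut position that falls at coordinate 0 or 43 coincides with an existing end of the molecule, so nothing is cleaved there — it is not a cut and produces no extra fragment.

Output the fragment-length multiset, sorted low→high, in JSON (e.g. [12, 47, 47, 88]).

[43]

Site scan:
  RvuIX (AGTTG, off=2): no sites
  KluIX (CGGAAGG, off=3): no sites

All cut coordinates (distinct, sorted): ∅

Fragment lengths:
  no cuts → one linear fragment of 43 bp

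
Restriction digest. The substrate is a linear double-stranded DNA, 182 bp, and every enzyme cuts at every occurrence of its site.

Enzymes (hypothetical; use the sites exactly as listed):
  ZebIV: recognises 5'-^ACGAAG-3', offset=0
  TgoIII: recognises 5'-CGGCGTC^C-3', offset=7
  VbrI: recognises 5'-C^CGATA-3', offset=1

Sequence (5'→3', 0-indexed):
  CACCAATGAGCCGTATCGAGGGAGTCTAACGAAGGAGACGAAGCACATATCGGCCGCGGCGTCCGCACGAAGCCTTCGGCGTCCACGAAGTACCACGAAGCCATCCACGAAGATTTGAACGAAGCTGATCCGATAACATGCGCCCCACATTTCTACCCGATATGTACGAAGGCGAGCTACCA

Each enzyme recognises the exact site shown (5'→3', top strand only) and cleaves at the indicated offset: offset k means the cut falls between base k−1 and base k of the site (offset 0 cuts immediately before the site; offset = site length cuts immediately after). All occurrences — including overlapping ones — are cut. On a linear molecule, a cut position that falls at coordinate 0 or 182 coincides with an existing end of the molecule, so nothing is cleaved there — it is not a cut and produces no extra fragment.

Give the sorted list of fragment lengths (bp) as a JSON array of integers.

Scan for sites:
  ZebIV (ACGAAG, off=0): starts [28, 37, 66, 84, 94, 106, 118, 165] → cuts [28, 37, 66, 84, 94, 106, 118, 165]
  TgoIII (CGGCGTCC, off=7): starts [56, 76] → cuts [63, 83]
  VbrI (CCGATA, off=1): starts [129, 156] → cuts [130, 157]

Pooled cuts: [28, 37, 63, 66, 83, 84, 94, 106, 118, 130, 157, 165]

Fragments:
  [0,28): 28 bp
  [28,37): 9 bp
  [37,63): 26 bp
  [63,66): 3 bp
  [66,83): 17 bp
  [83,84): 1 bp
  [84,94): 10 bp
  [94,106): 12 bp
  [106,118): 12 bp
  [118,130): 12 bp
  [130,157): 27 bp
  [157,165): 8 bp
  [165,182): 17 bp

[1,3,8,9,10,12,12,12,17,17,26,27,28]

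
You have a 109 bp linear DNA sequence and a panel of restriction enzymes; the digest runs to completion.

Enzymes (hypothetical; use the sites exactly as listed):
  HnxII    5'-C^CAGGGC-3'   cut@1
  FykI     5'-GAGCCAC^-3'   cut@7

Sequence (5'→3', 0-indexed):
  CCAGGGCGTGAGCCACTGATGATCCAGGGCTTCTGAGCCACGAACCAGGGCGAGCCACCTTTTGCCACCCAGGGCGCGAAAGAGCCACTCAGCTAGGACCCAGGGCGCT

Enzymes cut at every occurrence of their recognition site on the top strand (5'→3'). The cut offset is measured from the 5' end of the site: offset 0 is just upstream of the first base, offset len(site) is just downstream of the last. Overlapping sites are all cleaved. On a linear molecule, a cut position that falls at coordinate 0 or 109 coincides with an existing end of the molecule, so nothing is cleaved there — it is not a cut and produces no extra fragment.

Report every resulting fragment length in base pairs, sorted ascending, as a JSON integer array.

[1,4,8,9,11,12,13,15,17,19]

Site scan:
  HnxII CCAGGGC/1: at [0, 23, 44, 68, 99] ⇒ [1, 24, 45, 69, 100]
  FykI GAGCCAC/7: at [9, 34, 51, 81] ⇒ [16, 41, 58, 88]

Pooled cuts: [1, 16, 24, 41, 45, 58, 69, 88, 100]

Fragments:
  [0,1): 1 bp
  [1,16): 15 bp
  [16,24): 8 bp
  [24,41): 17 bp
  [41,45): 4 bp
  [45,58): 13 bp
  [58,69): 11 bp
  [69,88): 19 bp
  [88,100): 12 bp
  [100,109): 9 bp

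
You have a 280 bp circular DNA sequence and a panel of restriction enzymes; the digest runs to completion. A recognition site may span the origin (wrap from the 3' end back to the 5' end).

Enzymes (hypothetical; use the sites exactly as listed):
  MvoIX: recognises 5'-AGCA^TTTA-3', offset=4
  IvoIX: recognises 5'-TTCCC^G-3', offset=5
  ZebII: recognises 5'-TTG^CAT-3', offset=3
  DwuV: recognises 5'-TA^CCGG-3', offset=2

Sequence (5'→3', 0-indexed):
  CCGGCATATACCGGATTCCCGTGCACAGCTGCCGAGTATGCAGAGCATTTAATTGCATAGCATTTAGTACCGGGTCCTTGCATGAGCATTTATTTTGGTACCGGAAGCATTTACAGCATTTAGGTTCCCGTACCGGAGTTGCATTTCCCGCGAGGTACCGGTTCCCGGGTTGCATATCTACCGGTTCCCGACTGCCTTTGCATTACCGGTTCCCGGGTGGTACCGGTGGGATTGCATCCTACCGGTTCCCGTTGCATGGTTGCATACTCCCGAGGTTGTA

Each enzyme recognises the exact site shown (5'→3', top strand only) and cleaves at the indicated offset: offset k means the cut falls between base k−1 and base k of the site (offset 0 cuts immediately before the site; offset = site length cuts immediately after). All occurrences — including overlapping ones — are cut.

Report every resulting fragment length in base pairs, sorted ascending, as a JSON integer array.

Scan for sites:
  MvoIX (AGCATTTA, off=4): starts [43, 58, 84, 105, 114] → cuts [47, 62, 88, 109, 118]
  IvoIX (TTCCCG, off=5): starts [15, 124, 144, 161, 184, 209, 245] → cuts [20, 129, 149, 166, 189, 214, 250]
  ZebII (TTGCAT, off=3): starts [52, 77, 138, 169, 197, 231, 251, 259] → cuts [55, 80, 141, 172, 200, 234, 254, 262]
  DwuV (TACCGG, off=2): starts [8, 67, 98, 130, 155, 178, 203, 220, 239, 278] → cuts [0, 10, 69, 100, 132, 157, 180, 205, 222, 241]

All cut coordinates (distinct, sorted): [0, 10, 20, 47, 55, 62, 69, 80, 88, 100, 109, 118, 129, 132, 141, 149, 157, 166, 172, 180, 189, 200, 205, 214, 222, 234, 241, 250, 254, 262]

Fragment lengths:
  0→10: 10 bp
  10→20: 10 bp
  20→47: 27 bp
  47→55: 8 bp
  55→62: 7 bp
  62→69: 7 bp
  69→80: 11 bp
  80→88: 8 bp
  88→100: 12 bp
  100→109: 9 bp
  109→118: 9 bp
  118→129: 11 bp
  129→132: 3 bp
  132→141: 9 bp
  141→149: 8 bp
  149→157: 8 bp
  157→166: 9 bp
  166→172: 6 bp
  172→180: 8 bp
  180→189: 9 bp
  189→200: 11 bp
  200→205: 5 bp
  205→214: 9 bp
  214→222: 8 bp
  222→234: 12 bp
  234→241: 7 bp
  241→250: 9 bp
  250→254: 4 bp
  254→262: 8 bp
  262→0 (wrap): 280-262+0 = 18 bp

[3,4,5,6,7,7,7,8,8,8,8,8,8,8,9,9,9,9,9,9,9,10,10,11,11,11,12,12,18,27]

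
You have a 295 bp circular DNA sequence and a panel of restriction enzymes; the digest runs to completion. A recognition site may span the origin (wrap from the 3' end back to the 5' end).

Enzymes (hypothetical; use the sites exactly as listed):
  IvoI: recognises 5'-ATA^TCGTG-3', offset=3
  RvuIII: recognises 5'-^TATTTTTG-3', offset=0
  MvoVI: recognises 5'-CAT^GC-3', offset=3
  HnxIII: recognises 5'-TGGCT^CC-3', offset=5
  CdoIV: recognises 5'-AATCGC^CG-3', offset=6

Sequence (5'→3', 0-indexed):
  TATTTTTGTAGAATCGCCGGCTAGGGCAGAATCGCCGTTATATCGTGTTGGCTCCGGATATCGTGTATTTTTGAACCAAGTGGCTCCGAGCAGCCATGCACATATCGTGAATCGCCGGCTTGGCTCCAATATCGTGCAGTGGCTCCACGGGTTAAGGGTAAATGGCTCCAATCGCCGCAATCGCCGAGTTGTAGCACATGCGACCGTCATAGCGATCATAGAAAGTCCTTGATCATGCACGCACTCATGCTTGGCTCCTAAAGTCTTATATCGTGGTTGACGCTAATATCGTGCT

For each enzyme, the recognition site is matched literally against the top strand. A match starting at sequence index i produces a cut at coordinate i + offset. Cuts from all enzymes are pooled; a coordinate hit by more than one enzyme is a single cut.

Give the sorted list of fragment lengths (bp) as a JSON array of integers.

[5,6,7,7,7,7,8,8,9,10,11,11,12,12,13,14,15,17,18,18,20,23,37]

Per-enzyme occurrences:
  IvoI ATATCGTG/3: at [39, 57, 101, 128, 267, 285] ⇒ [42, 60, 104, 131, 270, 288]
  RvuIII TATTTTTG/0: at [0, 65] ⇒ [0, 65]
  MvoVI CATGC/3: at [94, 196, 233, 245] ⇒ [97, 199, 236, 248]
  HnxIII TGGCTCC/5: at [48, 80, 120, 139, 162, 251] ⇒ [53, 85, 125, 144, 167, 256]
  CdoIV AATCGCCG/6: at [11, 29, 109, 169, 178] ⇒ [17, 35, 115, 175, 184]

Pooled cuts: [0, 17, 35, 42, 53, 60, 65, 85, 97, 104, 115, 125, 131, 144, 167, 175, 184, 199, 236, 248, 256, 270, 288]

Fragments:
  0→17: 17 bp
  17→35: 18 bp
  35→42: 7 bp
  42→53: 11 bp
  53→60: 7 bp
  60→65: 5 bp
  65→85: 20 bp
  85→97: 12 bp
  97→104: 7 bp
  104→115: 11 bp
  115→125: 10 bp
  125→131: 6 bp
  131→144: 13 bp
  144→167: 23 bp
  167→175: 8 bp
  175→184: 9 bp
  184→199: 15 bp
  199→236: 37 bp
  236→248: 12 bp
  248→256: 8 bp
  256→270: 14 bp
  270→288: 18 bp
  288→0 (wrap): 295-288+0 = 7 bp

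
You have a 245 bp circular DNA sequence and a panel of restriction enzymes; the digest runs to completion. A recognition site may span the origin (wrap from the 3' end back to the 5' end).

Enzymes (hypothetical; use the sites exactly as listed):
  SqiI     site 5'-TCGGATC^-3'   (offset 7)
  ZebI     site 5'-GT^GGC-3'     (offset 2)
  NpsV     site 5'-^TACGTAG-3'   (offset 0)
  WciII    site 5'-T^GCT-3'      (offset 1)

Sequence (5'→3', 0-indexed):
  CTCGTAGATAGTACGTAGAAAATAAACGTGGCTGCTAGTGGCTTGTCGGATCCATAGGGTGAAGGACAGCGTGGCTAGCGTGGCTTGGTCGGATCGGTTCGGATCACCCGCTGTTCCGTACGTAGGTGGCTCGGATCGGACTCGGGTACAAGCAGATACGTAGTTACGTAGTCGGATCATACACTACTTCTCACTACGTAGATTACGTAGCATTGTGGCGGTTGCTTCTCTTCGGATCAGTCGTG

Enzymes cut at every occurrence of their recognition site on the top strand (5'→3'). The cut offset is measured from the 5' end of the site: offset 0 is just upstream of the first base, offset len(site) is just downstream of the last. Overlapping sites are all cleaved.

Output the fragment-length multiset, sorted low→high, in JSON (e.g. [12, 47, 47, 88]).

Per-enzyme occurrences:
  SqiI (TCGGATC, off=7): starts [45, 88, 98, 130, 171, 231] → cuts [52, 95, 105, 137, 178, 238]
  ZebI (GTGGC, off=2): starts [27, 37, 70, 79, 125, 214] → cuts [29, 39, 72, 81, 127, 216]
  NpsV (TACGTAG, off=0): starts [11, 118, 156, 164, 194, 203] → cuts [11, 118, 156, 164, 194, 203]
  WciII (TGCT, off=1): starts [32, 222, 243] → cuts [33, 223, 244]

All cut coordinates (distinct, sorted): [11, 29, 33, 39, 52, 72, 81, 95, 105, 118, 127, 137, 156, 164, 178, 194, 203, 216, 223, 238, 244]

Fragment lengths:
  11→29: 18 bp
  29→33: 4 bp
  33→39: 6 bp
  39→52: 13 bp
  52→72: 20 bp
  72→81: 9 bp
  81→95: 14 bp
  95→105: 10 bp
  105→118: 13 bp
  118→127: 9 bp
  127→137: 10 bp
  137→156: 19 bp
  156→164: 8 bp
  164→178: 14 bp
  178→194: 16 bp
  194→203: 9 bp
  203→216: 13 bp
  216→223: 7 bp
  223→238: 15 bp
  238→244: 6 bp
  244→11 (wrap): 245-244+11 = 12 bp

[4,6,6,7,8,9,9,9,10,10,12,13,13,13,14,14,15,16,18,19,20]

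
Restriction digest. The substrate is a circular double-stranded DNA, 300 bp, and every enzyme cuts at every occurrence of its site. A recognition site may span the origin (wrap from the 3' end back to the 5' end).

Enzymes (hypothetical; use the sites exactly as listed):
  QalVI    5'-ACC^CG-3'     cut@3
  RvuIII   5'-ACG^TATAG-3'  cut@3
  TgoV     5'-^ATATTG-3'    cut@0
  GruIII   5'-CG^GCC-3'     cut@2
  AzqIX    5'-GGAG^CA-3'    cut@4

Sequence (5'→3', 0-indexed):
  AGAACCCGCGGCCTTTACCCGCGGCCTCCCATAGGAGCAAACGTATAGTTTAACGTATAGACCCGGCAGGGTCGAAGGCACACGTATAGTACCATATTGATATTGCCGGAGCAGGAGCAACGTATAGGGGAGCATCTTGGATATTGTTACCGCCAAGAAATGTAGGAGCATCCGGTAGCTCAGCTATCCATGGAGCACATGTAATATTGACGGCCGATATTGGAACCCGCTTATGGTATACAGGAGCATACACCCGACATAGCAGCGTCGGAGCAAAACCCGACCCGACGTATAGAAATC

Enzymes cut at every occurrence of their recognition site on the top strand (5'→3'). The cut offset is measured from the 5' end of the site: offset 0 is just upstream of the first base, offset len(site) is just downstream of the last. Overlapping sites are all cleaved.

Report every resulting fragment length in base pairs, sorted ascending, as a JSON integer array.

Per-enzyme occurrences:
  QalVI (ACCCG, off=3): starts [3, 16, 60, 224, 251, 277, 282] → cuts [6, 19, 63, 227, 254, 280, 285]
  RvuIII (ACGTATAG, off=3): starts [40, 52, 81, 119, 287] → cuts [43, 55, 84, 122, 290]
  TgoV (ATATTG, off=0): starts [93, 99, 140, 203, 216] → cuts [93, 99, 140, 203, 216]
  GruIII (CGGCC, off=2): starts [8, 21, 210] → cuts [10, 23, 212]
  AzqIX (GGAGCA, off=4): starts [33, 107, 113, 128, 164, 191, 242, 269] → cuts [37, 111, 117, 132, 168, 195, 246, 273]

All cut coordinates (distinct, sorted): [6, 10, 19, 23, 37, 43, 55, 63, 84, 93, 99, 111, 117, 122, 132, 140, 168, 195, 203, 212, 216, 227, 246, 254, 273, 280, 285, 290]

Fragment lengths:
  6→10: 4 bp
  10→19: 9 bp
  19→23: 4 bp
  23→37: 14 bp
  37→43: 6 bp
  43→55: 12 bp
  55→63: 8 bp
  63→84: 21 bp
  84→93: 9 bp
  93→99: 6 bp
  99→111: 12 bp
  111→117: 6 bp
  117→122: 5 bp
  122→132: 10 bp
  132→140: 8 bp
  140→168: 28 bp
  168→195: 27 bp
  195→203: 8 bp
  203→212: 9 bp
  212→216: 4 bp
  216→227: 11 bp
  227→246: 19 bp
  246→254: 8 bp
  254→273: 19 bp
  273→280: 7 bp
  280→285: 5 bp
  285→290: 5 bp
  290→6 (wrap): 300-290+6 = 16 bp

[4,4,4,5,5,5,6,6,6,7,8,8,8,8,9,9,9,10,11,12,12,14,16,19,19,21,27,28]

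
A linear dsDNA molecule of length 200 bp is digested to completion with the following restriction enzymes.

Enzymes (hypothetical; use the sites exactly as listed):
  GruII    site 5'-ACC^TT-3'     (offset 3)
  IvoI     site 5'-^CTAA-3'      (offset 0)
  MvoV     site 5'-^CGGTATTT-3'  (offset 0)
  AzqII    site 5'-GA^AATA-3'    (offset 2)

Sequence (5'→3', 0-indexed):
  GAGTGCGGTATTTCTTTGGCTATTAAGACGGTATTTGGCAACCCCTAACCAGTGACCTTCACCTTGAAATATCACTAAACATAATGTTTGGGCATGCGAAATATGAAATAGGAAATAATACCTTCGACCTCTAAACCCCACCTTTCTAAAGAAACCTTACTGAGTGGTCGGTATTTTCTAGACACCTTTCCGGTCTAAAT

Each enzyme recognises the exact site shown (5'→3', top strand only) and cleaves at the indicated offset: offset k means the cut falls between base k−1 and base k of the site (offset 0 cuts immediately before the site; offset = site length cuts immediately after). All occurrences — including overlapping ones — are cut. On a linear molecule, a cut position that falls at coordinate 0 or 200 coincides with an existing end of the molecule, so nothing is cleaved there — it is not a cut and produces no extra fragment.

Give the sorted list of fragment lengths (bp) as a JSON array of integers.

[3,4,5,6,6,7,7,7,8,8,9,11,12,12,13,16,18,23,25]

Per-enzyme occurrences:
  GruII (ACCTT, off=3): starts [54, 60, 119, 139, 153, 183] → cuts [57, 63, 122, 142, 156, 186]
  IvoI (CTAA, off=0): starts [44, 74, 130, 145, 194] → cuts [44, 74, 130, 145, 194]
  MvoV (CGGTATTT, off=0): starts [5, 28, 168] → cuts [5, 28, 168]
  AzqII (GAAATA, off=2): starts [65, 97, 104, 111] → cuts [67, 99, 106, 113]

Pooled cuts: [5, 28, 44, 57, 63, 67, 74, 99, 106, 113, 122, 130, 142, 145, 156, 168, 186, 194]

Fragment lengths:
  [0,5): 5 bp
  [5,28): 23 bp
  [28,44): 16 bp
  [44,57): 13 bp
  [57,63): 6 bp
  [63,67): 4 bp
  [67,74): 7 bp
  [74,99): 25 bp
  [99,106): 7 bp
  [106,113): 7 bp
  [113,122): 9 bp
  [122,130): 8 bp
  [130,142): 12 bp
  [142,145): 3 bp
  [145,156): 11 bp
  [156,168): 12 bp
  [168,186): 18 bp
  [186,194): 8 bp
  [194,200): 6 bp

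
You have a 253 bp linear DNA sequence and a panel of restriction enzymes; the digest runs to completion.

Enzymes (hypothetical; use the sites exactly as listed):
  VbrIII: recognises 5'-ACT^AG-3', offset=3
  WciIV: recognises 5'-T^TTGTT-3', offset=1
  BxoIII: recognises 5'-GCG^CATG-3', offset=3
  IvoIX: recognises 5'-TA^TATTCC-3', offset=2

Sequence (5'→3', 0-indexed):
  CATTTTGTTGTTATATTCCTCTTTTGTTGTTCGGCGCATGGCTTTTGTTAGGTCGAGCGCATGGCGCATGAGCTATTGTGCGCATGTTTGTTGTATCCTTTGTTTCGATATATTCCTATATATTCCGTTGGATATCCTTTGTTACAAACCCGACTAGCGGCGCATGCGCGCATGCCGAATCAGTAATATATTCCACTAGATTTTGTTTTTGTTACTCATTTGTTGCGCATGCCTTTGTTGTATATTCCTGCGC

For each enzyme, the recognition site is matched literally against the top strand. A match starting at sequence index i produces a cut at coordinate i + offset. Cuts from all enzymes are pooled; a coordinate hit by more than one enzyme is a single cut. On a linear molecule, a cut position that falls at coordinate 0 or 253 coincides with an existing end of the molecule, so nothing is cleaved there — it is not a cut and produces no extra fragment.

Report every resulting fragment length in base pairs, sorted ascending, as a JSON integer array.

Site scan:
  VbrIII (ACTAG, off=3): starts [152, 194] → cuts [155, 197]
  WciIV (TTTGTT, off=1): starts [3, 22, 43, 86, 98, 137, 201, 207, 218, 233] → cuts [4, 23, 44, 87, 99, 138, 202, 208, 219, 234]
  BxoIII (GCGCATG, off=3): starts [33, 56, 63, 79, 159, 167, 224] → cuts [36, 59, 66, 82, 162, 170, 227]
  IvoIX (TATATTCC, off=2): starts [11, 108, 118, 186, 240] → cuts [13, 110, 120, 188, 242]

All cut coordinates (distinct, sorted): [4, 13, 23, 36, 44, 59, 66, 82, 87, 99, 110, 120, 138, 155, 162, 170, 188, 197, 202, 208, 219, 227, 234, 242]

Fragment lengths:
  [0,4): 4 bp
  [4,13): 9 bp
  [13,23): 10 bp
  [23,36): 13 bp
  [36,44): 8 bp
  [44,59): 15 bp
  [59,66): 7 bp
  [66,82): 16 bp
  [82,87): 5 bp
  [87,99): 12 bp
  [99,110): 11 bp
  [110,120): 10 bp
  [120,138): 18 bp
  [138,155): 17 bp
  [155,162): 7 bp
  [162,170): 8 bp
  [170,188): 18 bp
  [188,197): 9 bp
  [197,202): 5 bp
  [202,208): 6 bp
  [208,219): 11 bp
  [219,227): 8 bp
  [227,234): 7 bp
  [234,242): 8 bp
  [242,253): 11 bp

[4,5,5,6,7,7,7,8,8,8,8,9,9,10,10,11,11,11,12,13,15,16,17,18,18]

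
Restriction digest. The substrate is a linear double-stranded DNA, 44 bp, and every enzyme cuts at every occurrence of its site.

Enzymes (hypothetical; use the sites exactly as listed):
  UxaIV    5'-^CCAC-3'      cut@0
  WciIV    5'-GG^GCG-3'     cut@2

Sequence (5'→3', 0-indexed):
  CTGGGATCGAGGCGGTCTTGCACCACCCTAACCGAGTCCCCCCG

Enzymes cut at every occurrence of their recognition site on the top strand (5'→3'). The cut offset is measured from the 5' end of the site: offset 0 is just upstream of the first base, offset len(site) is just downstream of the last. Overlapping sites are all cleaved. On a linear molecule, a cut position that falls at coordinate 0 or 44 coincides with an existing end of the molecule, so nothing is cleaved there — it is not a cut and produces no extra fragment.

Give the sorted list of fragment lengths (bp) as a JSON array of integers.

[22,22]

Scan for sites:
  UxaIV (CCAC, off=0): starts [22] → cuts [22]
  WciIV (GGGCG, off=2): no sites

Pooled cuts: [22]

Fragments:
  [0,22): 22 bp
  [22,44): 22 bp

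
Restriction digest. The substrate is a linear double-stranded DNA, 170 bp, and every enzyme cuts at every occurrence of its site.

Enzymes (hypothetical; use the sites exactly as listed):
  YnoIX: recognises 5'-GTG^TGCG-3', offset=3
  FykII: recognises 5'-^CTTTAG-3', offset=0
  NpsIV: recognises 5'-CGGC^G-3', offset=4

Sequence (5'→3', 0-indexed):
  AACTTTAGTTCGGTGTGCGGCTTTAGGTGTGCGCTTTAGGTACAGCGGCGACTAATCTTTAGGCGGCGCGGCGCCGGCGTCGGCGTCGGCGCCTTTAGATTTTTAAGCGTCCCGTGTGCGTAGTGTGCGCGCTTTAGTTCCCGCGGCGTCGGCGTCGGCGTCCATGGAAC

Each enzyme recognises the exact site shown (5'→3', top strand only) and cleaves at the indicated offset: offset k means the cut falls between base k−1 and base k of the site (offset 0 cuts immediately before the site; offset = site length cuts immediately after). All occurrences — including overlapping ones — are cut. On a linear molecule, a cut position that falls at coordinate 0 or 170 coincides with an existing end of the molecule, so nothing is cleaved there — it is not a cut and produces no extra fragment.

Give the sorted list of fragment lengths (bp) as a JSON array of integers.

Site scan:
  YnoIX (GTGTGCG, off=3): starts [12, 26, 113, 122] → cuts [15, 29, 116, 125]
  FykII (CTTTAG, off=0): starts [2, 20, 33, 56, 92, 131] → cuts [2, 20, 33, 56, 92, 131]
  NpsIV (CGGCG, off=4): starts [45, 63, 68, 74, 80, 86, 143, 149, 155] → cuts [49, 67, 72, 78, 84, 90, 147, 153, 159]

Pooled cuts: [2, 15, 20, 29, 33, 49, 56, 67, 72, 78, 84, 90, 92, 116, 125, 131, 147, 153, 159]

Fragments:
  [0,2): 2 bp
  [2,15): 13 bp
  [15,20): 5 bp
  [20,29): 9 bp
  [29,33): 4 bp
  [33,49): 16 bp
  [49,56): 7 bp
  [56,67): 11 bp
  [67,72): 5 bp
  [72,78): 6 bp
  [78,84): 6 bp
  [84,90): 6 bp
  [90,92): 2 bp
  [92,116): 24 bp
  [116,125): 9 bp
  [125,131): 6 bp
  [131,147): 16 bp
  [147,153): 6 bp
  [153,159): 6 bp
  [159,170): 11 bp

[2,2,4,5,5,6,6,6,6,6,6,7,9,9,11,11,13,16,16,24]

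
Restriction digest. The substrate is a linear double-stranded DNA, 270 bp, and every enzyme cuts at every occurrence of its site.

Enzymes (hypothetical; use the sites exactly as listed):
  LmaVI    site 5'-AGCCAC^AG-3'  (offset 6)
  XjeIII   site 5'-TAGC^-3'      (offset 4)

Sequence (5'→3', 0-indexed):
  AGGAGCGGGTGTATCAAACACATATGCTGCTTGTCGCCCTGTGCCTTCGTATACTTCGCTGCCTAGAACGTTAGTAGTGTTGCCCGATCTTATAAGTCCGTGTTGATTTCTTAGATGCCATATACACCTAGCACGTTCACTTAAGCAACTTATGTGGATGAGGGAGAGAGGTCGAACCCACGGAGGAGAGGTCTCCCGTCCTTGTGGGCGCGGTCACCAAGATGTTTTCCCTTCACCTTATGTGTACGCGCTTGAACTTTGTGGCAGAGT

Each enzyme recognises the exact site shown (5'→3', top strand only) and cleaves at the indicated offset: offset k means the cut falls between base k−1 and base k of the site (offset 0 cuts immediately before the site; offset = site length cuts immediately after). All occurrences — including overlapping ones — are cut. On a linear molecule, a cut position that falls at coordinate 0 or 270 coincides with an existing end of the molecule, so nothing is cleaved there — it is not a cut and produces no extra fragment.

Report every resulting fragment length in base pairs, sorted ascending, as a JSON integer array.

[132,138]

Site scan:
  LmaVI (AGCCACAG, off=6): no sites
  XjeIII (TAGC, off=4): starts [128] → cuts [132]

All cut coordinates (distinct, sorted): [132]

Fragments:
  [0,132): 132 bp
  [132,270): 138 bp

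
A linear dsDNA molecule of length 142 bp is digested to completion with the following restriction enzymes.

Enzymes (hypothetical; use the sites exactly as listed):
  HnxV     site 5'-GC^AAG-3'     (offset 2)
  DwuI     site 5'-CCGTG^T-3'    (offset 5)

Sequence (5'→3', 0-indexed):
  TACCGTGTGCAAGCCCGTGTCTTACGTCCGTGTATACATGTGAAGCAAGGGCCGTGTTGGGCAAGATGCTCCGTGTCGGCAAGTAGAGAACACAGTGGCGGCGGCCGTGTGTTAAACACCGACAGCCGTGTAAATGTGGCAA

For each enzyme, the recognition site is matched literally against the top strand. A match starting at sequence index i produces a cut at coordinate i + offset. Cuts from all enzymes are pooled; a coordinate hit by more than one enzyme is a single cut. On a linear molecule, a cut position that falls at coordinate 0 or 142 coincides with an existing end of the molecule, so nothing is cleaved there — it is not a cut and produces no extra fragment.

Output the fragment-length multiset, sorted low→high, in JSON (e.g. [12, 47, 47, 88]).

Scan for sites:
  HnxV GCAAG/2: at [8, 44, 60, 78] ⇒ [10, 46, 62, 80]
  DwuI CCGTGT/5: at [2, 14, 27, 51, 70, 104, 125] ⇒ [7, 19, 32, 56, 75, 109, 130]

Pooled cuts: [7, 10, 19, 32, 46, 56, 62, 75, 80, 109, 130]

Fragment lengths:
  [0,7): 7 bp
  [7,10): 3 bp
  [10,19): 9 bp
  [19,32): 13 bp
  [32,46): 14 bp
  [46,56): 10 bp
  [56,62): 6 bp
  [62,75): 13 bp
  [75,80): 5 bp
  [80,109): 29 bp
  [109,130): 21 bp
  [130,142): 12 bp

[3,5,6,7,9,10,12,13,13,14,21,29]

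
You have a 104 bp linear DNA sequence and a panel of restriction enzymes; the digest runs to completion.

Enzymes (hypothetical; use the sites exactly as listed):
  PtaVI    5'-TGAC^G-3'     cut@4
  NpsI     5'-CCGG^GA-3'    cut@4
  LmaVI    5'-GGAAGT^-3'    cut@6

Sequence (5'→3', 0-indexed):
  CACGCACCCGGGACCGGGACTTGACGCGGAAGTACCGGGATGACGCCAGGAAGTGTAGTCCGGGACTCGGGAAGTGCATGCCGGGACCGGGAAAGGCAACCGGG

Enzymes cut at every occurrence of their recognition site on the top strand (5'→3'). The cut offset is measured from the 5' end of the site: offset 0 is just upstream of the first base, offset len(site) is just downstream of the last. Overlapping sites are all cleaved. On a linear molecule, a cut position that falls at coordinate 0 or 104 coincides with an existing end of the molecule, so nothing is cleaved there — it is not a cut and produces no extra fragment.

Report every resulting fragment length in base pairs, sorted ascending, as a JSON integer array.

[5,6,6,6,8,8,9,9,10,11,12,14]

Site scan:
  PtaVI TGACG/4: at [21, 40] ⇒ [25, 44]
  NpsI CCGGGA/4: at [7, 13, 34, 59, 80, 86] ⇒ [11, 17, 38, 63, 84, 90]
  LmaVI GGAAGT/6: at [27, 48, 69] ⇒ [33, 54, 75]

All cut coordinates (distinct, sorted): [11, 17, 25, 33, 38, 44, 54, 63, 75, 84, 90]

Fragment lengths:
  [0,11): 11 bp
  [11,17): 6 bp
  [17,25): 8 bp
  [25,33): 8 bp
  [33,38): 5 bp
  [38,44): 6 bp
  [44,54): 10 bp
  [54,63): 9 bp
  [63,75): 12 bp
  [75,84): 9 bp
  [84,90): 6 bp
  [90,104): 14 bp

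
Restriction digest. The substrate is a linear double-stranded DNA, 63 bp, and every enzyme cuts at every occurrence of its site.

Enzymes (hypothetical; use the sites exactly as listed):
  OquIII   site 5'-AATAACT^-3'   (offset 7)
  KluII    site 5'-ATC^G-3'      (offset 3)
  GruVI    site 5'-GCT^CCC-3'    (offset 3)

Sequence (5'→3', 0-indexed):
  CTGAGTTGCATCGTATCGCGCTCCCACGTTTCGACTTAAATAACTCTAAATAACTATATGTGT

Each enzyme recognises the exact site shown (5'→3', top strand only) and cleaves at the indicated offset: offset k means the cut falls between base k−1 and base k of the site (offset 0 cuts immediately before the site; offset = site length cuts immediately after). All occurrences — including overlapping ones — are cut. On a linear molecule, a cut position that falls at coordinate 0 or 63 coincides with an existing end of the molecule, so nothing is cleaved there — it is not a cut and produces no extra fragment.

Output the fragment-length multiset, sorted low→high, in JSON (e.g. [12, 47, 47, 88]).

Per-enzyme occurrences:
  OquIII (AATAACT, off=7): starts [38, 48] → cuts [45, 55]
  KluII (ATCG, off=3): starts [9, 14] → cuts [12, 17]
  GruVI (GCTCCC, off=3): starts [19] → cuts [22]

All cut coordinates (distinct, sorted): [12, 17, 22, 45, 55]

Fragment lengths:
  [0,12): 12 bp
  [12,17): 5 bp
  [17,22): 5 bp
  [22,45): 23 bp
  [45,55): 10 bp
  [55,63): 8 bp

[5,5,8,10,12,23]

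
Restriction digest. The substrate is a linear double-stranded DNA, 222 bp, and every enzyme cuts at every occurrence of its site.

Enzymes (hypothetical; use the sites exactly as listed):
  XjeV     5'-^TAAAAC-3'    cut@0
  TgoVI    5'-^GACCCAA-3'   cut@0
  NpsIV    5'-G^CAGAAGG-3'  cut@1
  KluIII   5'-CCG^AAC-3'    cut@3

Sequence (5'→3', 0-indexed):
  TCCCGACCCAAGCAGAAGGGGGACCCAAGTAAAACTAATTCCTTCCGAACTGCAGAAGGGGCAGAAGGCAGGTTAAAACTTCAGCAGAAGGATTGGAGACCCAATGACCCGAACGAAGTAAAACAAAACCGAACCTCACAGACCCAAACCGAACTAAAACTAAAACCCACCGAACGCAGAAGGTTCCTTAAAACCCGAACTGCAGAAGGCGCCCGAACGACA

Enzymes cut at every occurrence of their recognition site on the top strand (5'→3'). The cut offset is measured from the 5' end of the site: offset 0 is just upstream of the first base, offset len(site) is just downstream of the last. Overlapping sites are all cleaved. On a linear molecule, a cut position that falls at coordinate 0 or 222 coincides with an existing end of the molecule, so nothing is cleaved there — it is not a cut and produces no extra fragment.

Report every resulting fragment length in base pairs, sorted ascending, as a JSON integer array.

[3,4,4,5,5,6,7,7,8,8,9,9,9,9,11,11,12,12,12,13,13,13,14,18]

Site scan:
  XjeV (TAAAAC, off=0): starts [29, 73, 118, 154, 160, 188] → cuts [29, 73, 118, 154, 160, 188]
  TgoVI (GACCCAA, off=0): starts [4, 21, 97, 140] → cuts [4, 21, 97, 140]
  NpsIV (GCAGAAGG, off=1): starts [11, 51, 60, 83, 175, 201] → cuts [12, 52, 61, 84, 176, 202]
  KluIII (CCGAAC, off=3): starts [44, 108, 128, 148, 169, 194, 212] → cuts [47, 111, 131, 151, 172, 197, 215]

Pooled cuts: [4, 12, 21, 29, 47, 52, 61, 73, 84, 97, 111, 118, 131, 140, 151, 154, 160, 172, 176, 188, 197, 202, 215]

Fragment lengths:
  [0,4): 4 bp
  [4,12): 8 bp
  [12,21): 9 bp
  [21,29): 8 bp
  [29,47): 18 bp
  [47,52): 5 bp
  [52,61): 9 bp
  [61,73): 12 bp
  [73,84): 11 bp
  [84,97): 13 bp
  [97,111): 14 bp
  [111,118): 7 bp
  [118,131): 13 bp
  [131,140): 9 bp
  [140,151): 11 bp
  [151,154): 3 bp
  [154,160): 6 bp
  [160,172): 12 bp
  [172,176): 4 bp
  [176,188): 12 bp
  [188,197): 9 bp
  [197,202): 5 bp
  [202,215): 13 bp
  [215,222): 7 bp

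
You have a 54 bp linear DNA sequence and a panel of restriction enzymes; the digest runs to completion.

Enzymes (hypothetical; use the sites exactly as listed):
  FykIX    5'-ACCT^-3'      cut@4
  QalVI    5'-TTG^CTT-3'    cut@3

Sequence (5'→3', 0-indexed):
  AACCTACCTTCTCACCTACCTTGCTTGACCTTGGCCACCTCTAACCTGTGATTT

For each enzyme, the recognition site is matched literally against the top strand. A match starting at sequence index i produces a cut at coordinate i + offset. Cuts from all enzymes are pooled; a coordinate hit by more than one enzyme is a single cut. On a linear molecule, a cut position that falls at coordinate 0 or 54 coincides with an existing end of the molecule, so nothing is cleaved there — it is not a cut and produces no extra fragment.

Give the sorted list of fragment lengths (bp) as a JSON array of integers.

Scan for sites:
  FykIX (ACCT, off=4): starts [1, 5, 13, 17, 27, 36, 43] → cuts [5, 9, 17, 21, 31, 40, 47]
  QalVI (TTGCTT, off=3): starts [20] → cuts [23]

Pooled cuts: [5, 9, 17, 21, 23, 31, 40, 47]

Fragment lengths:
  [0,5): 5 bp
  [5,9): 4 bp
  [9,17): 8 bp
  [17,21): 4 bp
  [21,23): 2 bp
  [23,31): 8 bp
  [31,40): 9 bp
  [40,47): 7 bp
  [47,54): 7 bp

[2,4,4,5,7,7,8,8,9]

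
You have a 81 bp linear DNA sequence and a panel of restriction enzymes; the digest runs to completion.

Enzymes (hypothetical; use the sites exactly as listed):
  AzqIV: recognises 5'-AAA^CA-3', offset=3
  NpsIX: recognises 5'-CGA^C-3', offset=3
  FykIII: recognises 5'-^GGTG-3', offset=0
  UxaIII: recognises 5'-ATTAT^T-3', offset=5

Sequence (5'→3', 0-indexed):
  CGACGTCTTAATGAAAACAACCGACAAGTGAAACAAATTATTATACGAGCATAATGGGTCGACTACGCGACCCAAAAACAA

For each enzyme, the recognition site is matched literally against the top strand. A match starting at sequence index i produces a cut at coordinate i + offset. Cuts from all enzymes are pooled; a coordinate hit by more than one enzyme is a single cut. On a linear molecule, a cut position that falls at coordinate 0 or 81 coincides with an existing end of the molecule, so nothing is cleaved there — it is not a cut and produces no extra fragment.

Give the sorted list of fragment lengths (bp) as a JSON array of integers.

[3,3,7,8,8,8,9,14,21]

Site scan:
  AzqIV (AAACA, off=3): starts [14, 30, 75] → cuts [17, 33, 78]
  NpsIX (CGAC, off=3): starts [0, 21, 59, 67] → cuts [3, 24, 62, 70]
  FykIII (GGTG, off=0): no sites
  UxaIII (ATTATT, off=5): starts [36] → cuts [41]

All cut coordinates (distinct, sorted): [3, 17, 24, 33, 41, 62, 70, 78]

Fragments:
  [0,3): 3 bp
  [3,17): 14 bp
  [17,24): 7 bp
  [24,33): 9 bp
  [33,41): 8 bp
  [41,62): 21 bp
  [62,70): 8 bp
  [70,78): 8 bp
  [78,81): 3 bp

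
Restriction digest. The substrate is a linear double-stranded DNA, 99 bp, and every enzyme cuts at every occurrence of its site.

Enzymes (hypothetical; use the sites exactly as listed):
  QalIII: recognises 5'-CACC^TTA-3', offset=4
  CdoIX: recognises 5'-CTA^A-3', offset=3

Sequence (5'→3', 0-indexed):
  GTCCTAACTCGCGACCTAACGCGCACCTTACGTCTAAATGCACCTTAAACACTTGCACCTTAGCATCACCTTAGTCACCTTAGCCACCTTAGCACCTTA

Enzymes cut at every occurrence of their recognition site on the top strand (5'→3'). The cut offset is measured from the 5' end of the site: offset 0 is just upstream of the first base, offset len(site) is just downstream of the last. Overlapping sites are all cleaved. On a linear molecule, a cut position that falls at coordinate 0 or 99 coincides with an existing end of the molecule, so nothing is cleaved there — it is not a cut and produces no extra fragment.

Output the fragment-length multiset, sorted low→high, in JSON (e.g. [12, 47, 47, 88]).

[3,6,8,8,9,9,9,9,11,12,15]

Scan for sites:
  QalIII (CACCTTA, off=4): starts [23, 40, 55, 66, 75, 84, 92] → cuts [27, 44, 59, 70, 79, 88, 96]
  CdoIX (CTAA, off=3): starts [3, 15, 33] → cuts [6, 18, 36]

All cut coordinates (distinct, sorted): [6, 18, 27, 36, 44, 59, 70, 79, 88, 96]

Fragment lengths:
  [0,6): 6 bp
  [6,18): 12 bp
  [18,27): 9 bp
  [27,36): 9 bp
  [36,44): 8 bp
  [44,59): 15 bp
  [59,70): 11 bp
  [70,79): 9 bp
  [79,88): 9 bp
  [88,96): 8 bp
  [96,99): 3 bp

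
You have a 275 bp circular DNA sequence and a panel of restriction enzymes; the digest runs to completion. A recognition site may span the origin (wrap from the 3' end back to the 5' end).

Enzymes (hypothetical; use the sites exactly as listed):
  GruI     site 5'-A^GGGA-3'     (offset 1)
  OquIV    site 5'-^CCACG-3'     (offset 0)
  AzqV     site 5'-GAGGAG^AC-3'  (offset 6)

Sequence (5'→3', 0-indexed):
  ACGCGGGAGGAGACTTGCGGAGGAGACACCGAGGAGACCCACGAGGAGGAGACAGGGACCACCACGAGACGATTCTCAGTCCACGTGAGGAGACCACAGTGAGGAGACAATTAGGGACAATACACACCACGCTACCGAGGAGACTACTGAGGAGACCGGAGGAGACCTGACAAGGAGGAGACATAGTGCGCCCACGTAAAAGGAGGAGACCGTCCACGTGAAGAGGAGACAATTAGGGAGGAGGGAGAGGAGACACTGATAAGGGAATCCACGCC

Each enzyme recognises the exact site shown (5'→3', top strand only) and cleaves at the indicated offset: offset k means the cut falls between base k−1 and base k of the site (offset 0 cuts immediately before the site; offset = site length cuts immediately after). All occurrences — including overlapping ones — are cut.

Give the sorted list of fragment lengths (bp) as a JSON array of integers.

Site scan:
  GruI (AGGGA, off=1): starts [53, 112, 234, 241, 261] → cuts [54, 113, 235, 242, 262]
  OquIV (CCACG, off=0): starts [38, 61, 80, 126, 191, 213, 268, 273] → cuts [38, 61, 80, 126, 191, 213, 268, 273]
  AzqV (GAGGAGAC, off=6): starts [6, 19, 30, 45, 86, 100, 136, 148, 158, 174, 202, 222, 246] → cuts [12, 25, 36, 51, 92, 106, 142, 154, 164, 180, 208, 228, 252]

Pooled cuts: [12, 25, 36, 38, 51, 54, 61, 80, 92, 106, 113, 126, 142, 154, 164, 180, 191, 208, 213, 228, 235, 242, 252, 262, 268, 273]

Fragment lengths:
  12→25: 13 bp
  25→36: 11 bp
  36→38: 2 bp
  38→51: 13 bp
  51→54: 3 bp
  54→61: 7 bp
  61→80: 19 bp
  80→92: 12 bp
  92→106: 14 bp
  106→113: 7 bp
  113→126: 13 bp
  126→142: 16 bp
  142→154: 12 bp
  154→164: 10 bp
  164→180: 16 bp
  180→191: 11 bp
  191→208: 17 bp
  208→213: 5 bp
  213→228: 15 bp
  228→235: 7 bp
  235→242: 7 bp
  242→252: 10 bp
  252→262: 10 bp
  262→268: 6 bp
  268→273: 5 bp
  273→12 (wrap): 275-273+12 = 14 bp

[2,3,5,5,6,7,7,7,7,10,10,10,11,11,12,12,13,13,13,14,14,15,16,16,17,19]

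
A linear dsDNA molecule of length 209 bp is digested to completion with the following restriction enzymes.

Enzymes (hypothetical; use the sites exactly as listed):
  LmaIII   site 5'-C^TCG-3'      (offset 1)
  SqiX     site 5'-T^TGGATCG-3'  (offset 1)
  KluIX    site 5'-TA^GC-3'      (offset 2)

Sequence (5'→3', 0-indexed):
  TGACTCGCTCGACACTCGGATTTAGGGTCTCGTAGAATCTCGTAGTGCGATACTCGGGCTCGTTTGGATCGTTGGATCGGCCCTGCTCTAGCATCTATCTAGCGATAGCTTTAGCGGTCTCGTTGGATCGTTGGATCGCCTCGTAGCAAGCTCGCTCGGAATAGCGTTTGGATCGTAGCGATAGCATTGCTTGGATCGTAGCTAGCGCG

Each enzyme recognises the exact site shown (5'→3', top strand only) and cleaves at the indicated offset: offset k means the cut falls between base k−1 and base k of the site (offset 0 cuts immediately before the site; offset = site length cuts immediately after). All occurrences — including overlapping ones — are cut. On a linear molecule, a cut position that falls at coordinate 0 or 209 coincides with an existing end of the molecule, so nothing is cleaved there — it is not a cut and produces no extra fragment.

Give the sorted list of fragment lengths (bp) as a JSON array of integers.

[4,4,4,4,4,5,5,5,5,6,6,6,6,6,6,7,8,8,8,8,9,9,9,10,11,14,14,18]

Site scan:
  LmaIII (CTCG, off=1): starts [3, 7, 14, 28, 38, 52, 58, 118, 139, 150, 154] → cuts [4, 8, 15, 29, 39, 53, 59, 119, 140, 151, 155]
  SqiX (TTGGATCG, off=1): starts [63, 71, 122, 130, 167, 190] → cuts [64, 72, 123, 131, 168, 191]
  KluIX (TAGC, off=2): starts [88, 99, 105, 111, 143, 161, 175, 181, 198, 202] → cuts [90, 101, 107, 113, 145, 163, 177, 183, 200, 204]

All cut coordinates (distinct, sorted): [4, 8, 15, 29, 39, 53, 59, 64, 72, 90, 101, 107, 113, 119, 123, 131, 140, 145, 151, 155, 163, 168, 177, 183, 191, 200, 204]

Fragments:
  [0,4): 4 bp
  [4,8): 4 bp
  [8,15): 7 bp
  [15,29): 14 bp
  [29,39): 10 bp
  [39,53): 14 bp
  [53,59): 6 bp
  [59,64): 5 bp
  [64,72): 8 bp
  [72,90): 18 bp
  [90,101): 11 bp
  [101,107): 6 bp
  [107,113): 6 bp
  [113,119): 6 bp
  [119,123): 4 bp
  [123,131): 8 bp
  [131,140): 9 bp
  [140,145): 5 bp
  [145,151): 6 bp
  [151,155): 4 bp
  [155,163): 8 bp
  [163,168): 5 bp
  [168,177): 9 bp
  [177,183): 6 bp
  [183,191): 8 bp
  [191,200): 9 bp
  [200,204): 4 bp
  [204,209): 5 bp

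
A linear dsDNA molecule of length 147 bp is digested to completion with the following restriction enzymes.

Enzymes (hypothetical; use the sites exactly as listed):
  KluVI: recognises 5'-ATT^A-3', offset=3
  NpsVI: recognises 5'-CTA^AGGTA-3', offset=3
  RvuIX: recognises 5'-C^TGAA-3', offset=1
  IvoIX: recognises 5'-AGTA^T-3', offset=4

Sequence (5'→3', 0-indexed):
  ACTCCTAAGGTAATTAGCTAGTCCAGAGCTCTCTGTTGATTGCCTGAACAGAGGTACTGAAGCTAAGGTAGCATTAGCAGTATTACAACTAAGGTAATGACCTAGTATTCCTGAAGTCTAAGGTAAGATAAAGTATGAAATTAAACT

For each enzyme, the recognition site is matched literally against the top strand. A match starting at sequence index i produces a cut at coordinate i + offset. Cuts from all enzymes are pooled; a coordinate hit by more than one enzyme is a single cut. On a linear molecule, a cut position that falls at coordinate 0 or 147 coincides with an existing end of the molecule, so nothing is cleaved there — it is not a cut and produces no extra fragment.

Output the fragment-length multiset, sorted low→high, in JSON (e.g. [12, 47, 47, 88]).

Site scan:
  KluVI ATTA/3: at [12, 72, 81, 139] ⇒ [15, 75, 84, 142]
  NpsVI CTAAGGTA/3: at [4, 62, 88, 117] ⇒ [7, 65, 91, 120]
  RvuIX CTGAA/1: at [43, 56, 110] ⇒ [44, 57, 111]
  IvoIX AGTAT/4: at [78, 103, 131] ⇒ [82, 107, 135]

All cut coordinates (distinct, sorted): [7, 15, 44, 57, 65, 75, 82, 84, 91, 107, 111, 120, 135, 142]

Fragment lengths:
  [0,7): 7 bp
  [7,15): 8 bp
  [15,44): 29 bp
  [44,57): 13 bp
  [57,65): 8 bp
  [65,75): 10 bp
  [75,82): 7 bp
  [82,84): 2 bp
  [84,91): 7 bp
  [91,107): 16 bp
  [107,111): 4 bp
  [111,120): 9 bp
  [120,135): 15 bp
  [135,142): 7 bp
  [142,147): 5 bp

[2,4,5,7,7,7,7,8,8,9,10,13,15,16,29]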